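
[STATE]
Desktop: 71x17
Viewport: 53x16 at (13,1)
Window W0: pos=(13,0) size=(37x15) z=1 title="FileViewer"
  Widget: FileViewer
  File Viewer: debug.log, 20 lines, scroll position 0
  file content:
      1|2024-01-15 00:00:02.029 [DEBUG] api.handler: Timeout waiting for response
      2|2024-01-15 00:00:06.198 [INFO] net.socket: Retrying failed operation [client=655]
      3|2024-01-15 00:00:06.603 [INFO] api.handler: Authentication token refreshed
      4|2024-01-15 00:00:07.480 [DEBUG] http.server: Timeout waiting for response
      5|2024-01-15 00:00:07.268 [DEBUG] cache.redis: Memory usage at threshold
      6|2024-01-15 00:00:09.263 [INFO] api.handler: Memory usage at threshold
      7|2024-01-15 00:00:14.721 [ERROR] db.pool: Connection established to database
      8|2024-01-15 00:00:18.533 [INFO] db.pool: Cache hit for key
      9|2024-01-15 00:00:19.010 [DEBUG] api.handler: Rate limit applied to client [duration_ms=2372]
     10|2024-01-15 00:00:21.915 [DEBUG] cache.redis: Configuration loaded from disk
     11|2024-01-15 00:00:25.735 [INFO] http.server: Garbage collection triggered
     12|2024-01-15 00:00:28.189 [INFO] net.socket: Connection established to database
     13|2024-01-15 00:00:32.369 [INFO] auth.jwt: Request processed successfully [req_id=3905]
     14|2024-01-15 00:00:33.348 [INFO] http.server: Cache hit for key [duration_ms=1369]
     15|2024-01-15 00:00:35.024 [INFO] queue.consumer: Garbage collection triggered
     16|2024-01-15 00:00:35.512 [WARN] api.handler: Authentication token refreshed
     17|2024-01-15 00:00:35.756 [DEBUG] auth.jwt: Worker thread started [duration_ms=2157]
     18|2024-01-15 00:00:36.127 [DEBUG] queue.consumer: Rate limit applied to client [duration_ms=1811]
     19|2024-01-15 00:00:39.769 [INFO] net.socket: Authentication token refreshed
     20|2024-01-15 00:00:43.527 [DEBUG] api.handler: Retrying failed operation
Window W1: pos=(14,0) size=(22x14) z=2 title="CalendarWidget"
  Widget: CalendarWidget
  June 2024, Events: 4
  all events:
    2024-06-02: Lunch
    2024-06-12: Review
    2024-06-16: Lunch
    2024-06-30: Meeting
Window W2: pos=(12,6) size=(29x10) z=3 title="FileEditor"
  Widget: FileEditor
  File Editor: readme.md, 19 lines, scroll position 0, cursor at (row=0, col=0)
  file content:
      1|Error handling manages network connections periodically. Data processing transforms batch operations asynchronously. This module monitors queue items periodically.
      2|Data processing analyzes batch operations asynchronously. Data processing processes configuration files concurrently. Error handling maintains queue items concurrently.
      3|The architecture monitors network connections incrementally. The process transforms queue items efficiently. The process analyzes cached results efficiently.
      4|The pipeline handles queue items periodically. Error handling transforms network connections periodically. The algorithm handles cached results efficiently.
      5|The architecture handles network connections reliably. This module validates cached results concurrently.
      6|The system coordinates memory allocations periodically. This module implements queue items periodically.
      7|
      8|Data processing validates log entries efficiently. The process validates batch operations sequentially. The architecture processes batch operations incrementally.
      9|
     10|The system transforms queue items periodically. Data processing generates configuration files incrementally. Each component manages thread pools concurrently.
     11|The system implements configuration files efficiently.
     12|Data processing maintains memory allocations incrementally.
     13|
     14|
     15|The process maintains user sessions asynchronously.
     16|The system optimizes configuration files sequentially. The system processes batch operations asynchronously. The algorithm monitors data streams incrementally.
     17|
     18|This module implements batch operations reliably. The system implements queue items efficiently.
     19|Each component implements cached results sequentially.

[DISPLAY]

┃┃ CalendarWidget     ┃             ┃                
┠┠────────────────────┨─────────────┨                
┃┃     June 2024      ┃9 [DEBUG] ap▲┃                
┃┃Mo Tu We Th Fr Sa Su┃8 [INFO] net█┃                
┃┃                1  2┃3 [INFO] api░┃                
━━━━━━━━━━━━━━━━━━━━━━━━━━━┓BUG] ht░┃                
 FileEditor                ┃BUG] ca░┃                
───────────────────────────┨FO] api░┃                
█rror handling manages net▲┃ROR] db░┃                
Data processing analyzes b█┃FO] db.░┃                
The architecture monitors ░┃BUG] ap░┃                
The pipeline handles queue░┃BUG] ca░┃                
The architecture handles n░┃FO] htt▼┃                
The system coordinates mem▼┃━━━━━━━━┛                
━━━━━━━━━━━━━━━━━━━━━━━━━━━┛                         
                                                     


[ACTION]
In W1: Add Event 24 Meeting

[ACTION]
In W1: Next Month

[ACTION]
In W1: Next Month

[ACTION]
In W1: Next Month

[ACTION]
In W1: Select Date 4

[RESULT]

┃┃ CalendarWidget     ┃             ┃                
┠┠────────────────────┨─────────────┨                
┃┃   September 2024   ┃9 [DEBUG] ap▲┃                
┃┃Mo Tu We Th Fr Sa Su┃8 [INFO] net█┃                
┃┃                   1┃3 [INFO] api░┃                
━━━━━━━━━━━━━━━━━━━━━━━━━━━┓BUG] ht░┃                
 FileEditor                ┃BUG] ca░┃                
───────────────────────────┨FO] api░┃                
█rror handling manages net▲┃ROR] db░┃                
Data processing analyzes b█┃FO] db.░┃                
The architecture monitors ░┃BUG] ap░┃                
The pipeline handles queue░┃BUG] ca░┃                
The architecture handles n░┃FO] htt▼┃                
The system coordinates mem▼┃━━━━━━━━┛                
━━━━━━━━━━━━━━━━━━━━━━━━━━━┛                         
                                                     


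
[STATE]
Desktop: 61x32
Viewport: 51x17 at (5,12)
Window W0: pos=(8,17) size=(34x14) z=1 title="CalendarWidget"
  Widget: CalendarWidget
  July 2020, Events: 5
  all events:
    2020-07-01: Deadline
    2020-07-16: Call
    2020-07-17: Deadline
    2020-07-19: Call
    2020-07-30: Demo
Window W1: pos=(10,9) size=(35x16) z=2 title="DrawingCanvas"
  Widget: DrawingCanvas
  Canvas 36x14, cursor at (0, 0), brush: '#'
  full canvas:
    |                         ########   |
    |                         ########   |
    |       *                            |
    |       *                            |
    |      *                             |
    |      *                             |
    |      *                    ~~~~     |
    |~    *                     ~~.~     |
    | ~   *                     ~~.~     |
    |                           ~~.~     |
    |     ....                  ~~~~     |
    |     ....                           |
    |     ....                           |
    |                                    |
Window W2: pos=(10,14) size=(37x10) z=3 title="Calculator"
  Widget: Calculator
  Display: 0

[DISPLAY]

     ┃+                        ########┃           
     ┃                         ########┃           
     ┏━━━━━━━━━━━━━━━━━━━━━━━━━━━━━━━━━━━┓         
     ┃ Calculator                        ┃         
     ┠───────────────────────────────────┨         
   ┏━┃                                  0┃         
   ┃ ┃┌───┬───┬───┬───┐                  ┃         
   ┠─┃│ 7 │ 8 │ 9 │ ÷ │                  ┃         
   ┃ ┃├───┼───┼───┼───┤                  ┃         
   ┃M┃│ 4 │ 5 │ 6 │ × │                  ┃         
   ┃ ┃└───┴───┴───┴───┘                  ┃         
   ┃ ┗━━━━━━━━━━━━━━━━━━━━━━━━━━━━━━━━━━━┛         
   ┃1┗━━━━━━━━━━━━━━━━━━━━━━━━━━━━━━━━━┛           
   ┃20 21 22 23 24 25 26            ┃              
   ┃27 28 29 30* 31                 ┃              
   ┃                                ┃              
   ┃                                ┃              


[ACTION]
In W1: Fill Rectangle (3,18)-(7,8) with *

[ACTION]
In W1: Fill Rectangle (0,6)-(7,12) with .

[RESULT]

     ┃+     .......            ########┃           
     ┃      .......            ########┃           
     ┏━━━━━━━━━━━━━━━━━━━━━━━━━━━━━━━━━━━┓         
     ┃ Calculator                        ┃         
     ┠───────────────────────────────────┨         
   ┏━┃                                  0┃         
   ┃ ┃┌───┬───┬───┬───┐                  ┃         
   ┠─┃│ 7 │ 8 │ 9 │ ÷ │                  ┃         
   ┃ ┃├───┼───┼───┼───┤                  ┃         
   ┃M┃│ 4 │ 5 │ 6 │ × │                  ┃         
   ┃ ┃└───┴───┴───┴───┘                  ┃         
   ┃ ┗━━━━━━━━━━━━━━━━━━━━━━━━━━━━━━━━━━━┛         
   ┃1┗━━━━━━━━━━━━━━━━━━━━━━━━━━━━━━━━━┛           
   ┃20 21 22 23 24 25 26            ┃              
   ┃27 28 29 30* 31                 ┃              
   ┃                                ┃              
   ┃                                ┃              


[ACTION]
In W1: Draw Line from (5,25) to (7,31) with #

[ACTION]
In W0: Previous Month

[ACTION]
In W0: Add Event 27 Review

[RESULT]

     ┃+     .......            ########┃           
     ┃      .......            ########┃           
     ┏━━━━━━━━━━━━━━━━━━━━━━━━━━━━━━━━━━━┓         
     ┃ Calculator                        ┃         
     ┠───────────────────────────────────┨         
   ┏━┃                                  0┃         
   ┃ ┃┌───┬───┬───┬───┐                  ┃         
   ┠─┃│ 7 │ 8 │ 9 │ ÷ │                  ┃         
   ┃ ┃├───┼───┼───┼───┤                  ┃         
   ┃M┃│ 4 │ 5 │ 6 │ × │                  ┃         
   ┃ ┃└───┴───┴───┴───┘                  ┃         
   ┃ ┗━━━━━━━━━━━━━━━━━━━━━━━━━━━━━━━━━━━┛         
   ┃1┗━━━━━━━━━━━━━━━━━━━━━━━━━━━━━━━━━┛           
   ┃22 23 24 25 26 27* 28           ┃              
   ┃29 30                           ┃              
   ┃                                ┃              
   ┃                                ┃              


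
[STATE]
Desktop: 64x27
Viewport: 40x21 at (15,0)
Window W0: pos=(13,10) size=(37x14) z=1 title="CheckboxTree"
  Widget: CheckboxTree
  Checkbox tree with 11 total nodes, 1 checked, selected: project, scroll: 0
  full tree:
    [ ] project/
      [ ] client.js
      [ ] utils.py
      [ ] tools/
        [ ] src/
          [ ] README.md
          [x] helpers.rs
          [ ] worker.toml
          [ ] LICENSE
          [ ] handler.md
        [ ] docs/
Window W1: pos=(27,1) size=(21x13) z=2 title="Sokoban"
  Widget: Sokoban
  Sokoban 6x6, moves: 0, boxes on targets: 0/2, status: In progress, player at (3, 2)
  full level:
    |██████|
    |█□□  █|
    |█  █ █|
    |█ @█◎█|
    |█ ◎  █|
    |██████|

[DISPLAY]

                                        
            ┏━━━━━━━━━━━━━━━━━━━┓       
            ┃ Sokoban           ┃       
            ┠───────────────────┨       
            ┃██████             ┃       
            ┃█□□  █             ┃       
            ┃█  █ █             ┃       
            ┃█ @█◎█             ┃       
            ┃█ ◎  █             ┃       
            ┃██████             ┃       
━━━━━━━━━━━━┃Moves: 0  0/2      ┃━┓     
CheckboxTree┃                   ┃ ┃     
────────────┃                   ┃─┨     
[-] project/┗━━━━━━━━━━━━━━━━━━━┛ ┃     
  [ ] client.js                   ┃     
  [ ] utils.py                    ┃     
  [-] tools/                      ┃     
    [-] src/                      ┃     
      [ ] README.md               ┃     
      [x] helpers.rs              ┃     
      [ ] worker.toml             ┃     


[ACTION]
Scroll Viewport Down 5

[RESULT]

            ┃█□□  █             ┃       
            ┃█  █ █             ┃       
            ┃█ @█◎█             ┃       
            ┃█ ◎  █             ┃       
            ┃██████             ┃       
━━━━━━━━━━━━┃Moves: 0  0/2      ┃━┓     
CheckboxTree┃                   ┃ ┃     
────────────┃                   ┃─┨     
[-] project/┗━━━━━━━━━━━━━━━━━━━┛ ┃     
  [ ] client.js                   ┃     
  [ ] utils.py                    ┃     
  [-] tools/                      ┃     
    [-] src/                      ┃     
      [ ] README.md               ┃     
      [x] helpers.rs              ┃     
      [ ] worker.toml             ┃     
      [ ] LICENSE                 ┃     
      [ ] handler.md              ┃     
━━━━━━━━━━━━━━━━━━━━━━━━━━━━━━━━━━┛     
                                        
                                        


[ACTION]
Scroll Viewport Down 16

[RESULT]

            ┃█  █ █             ┃       
            ┃█ @█◎█             ┃       
            ┃█ ◎  █             ┃       
            ┃██████             ┃       
━━━━━━━━━━━━┃Moves: 0  0/2      ┃━┓     
CheckboxTree┃                   ┃ ┃     
────────────┃                   ┃─┨     
[-] project/┗━━━━━━━━━━━━━━━━━━━┛ ┃     
  [ ] client.js                   ┃     
  [ ] utils.py                    ┃     
  [-] tools/                      ┃     
    [-] src/                      ┃     
      [ ] README.md               ┃     
      [x] helpers.rs              ┃     
      [ ] worker.toml             ┃     
      [ ] LICENSE                 ┃     
      [ ] handler.md              ┃     
━━━━━━━━━━━━━━━━━━━━━━━━━━━━━━━━━━┛     
                                        
                                        
                                        


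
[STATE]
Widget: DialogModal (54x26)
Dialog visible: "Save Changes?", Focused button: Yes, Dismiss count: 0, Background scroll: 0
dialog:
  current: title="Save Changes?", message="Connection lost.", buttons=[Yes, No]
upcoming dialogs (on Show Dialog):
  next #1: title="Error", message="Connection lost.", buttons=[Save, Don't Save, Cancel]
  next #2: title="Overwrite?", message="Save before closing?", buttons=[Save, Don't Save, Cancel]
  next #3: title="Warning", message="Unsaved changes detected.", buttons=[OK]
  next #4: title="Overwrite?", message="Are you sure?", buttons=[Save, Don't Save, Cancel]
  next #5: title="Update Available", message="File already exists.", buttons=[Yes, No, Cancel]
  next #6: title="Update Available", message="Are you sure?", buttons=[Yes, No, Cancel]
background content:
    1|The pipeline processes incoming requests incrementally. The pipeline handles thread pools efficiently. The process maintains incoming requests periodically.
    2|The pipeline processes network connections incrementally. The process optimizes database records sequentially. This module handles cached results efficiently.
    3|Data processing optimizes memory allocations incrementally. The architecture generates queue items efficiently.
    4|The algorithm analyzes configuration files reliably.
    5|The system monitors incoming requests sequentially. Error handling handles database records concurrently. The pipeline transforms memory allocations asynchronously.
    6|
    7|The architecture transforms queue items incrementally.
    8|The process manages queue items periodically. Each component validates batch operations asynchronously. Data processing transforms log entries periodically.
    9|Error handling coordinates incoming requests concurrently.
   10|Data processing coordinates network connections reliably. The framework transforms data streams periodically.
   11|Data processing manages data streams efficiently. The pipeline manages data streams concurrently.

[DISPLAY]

The pipeline processes incoming requests incrementally
The pipeline processes network connections incremental
Data processing optimizes memory allocations increment
The algorithm analyzes configuration files reliably.  
The system monitors incoming requests sequentially. Er
                                                      
The architecture transforms queue items incrementally.
The process manages queue items periodically. Each com
Error handling coordinates incoming requests concurren
Data processing coordinates network connections reliab
Data processing m┌──────────────────┐efficiently. The 
                 │  Save Changes?   │                 
                 │ Connection lost. │                 
                 │    [Yes]  No     │                 
                 └──────────────────┘                 
                                                      
                                                      
                                                      
                                                      
                                                      
                                                      
                                                      
                                                      
                                                      
                                                      
                                                      


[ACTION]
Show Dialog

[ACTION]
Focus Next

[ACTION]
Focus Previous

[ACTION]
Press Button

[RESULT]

The pipeline processes incoming requests incrementally
The pipeline processes network connections incremental
Data processing optimizes memory allocations increment
The algorithm analyzes configuration files reliably.  
The system monitors incoming requests sequentially. Er
                                                      
The architecture transforms queue items incrementally.
The process manages queue items periodically. Each com
Error handling coordinates incoming requests concurren
Data processing coordinates network connections reliab
Data processing manages data streams efficiently. The 
                                                      
                                                      
                                                      
                                                      
                                                      
                                                      
                                                      
                                                      
                                                      
                                                      
                                                      
                                                      
                                                      
                                                      
                                                      


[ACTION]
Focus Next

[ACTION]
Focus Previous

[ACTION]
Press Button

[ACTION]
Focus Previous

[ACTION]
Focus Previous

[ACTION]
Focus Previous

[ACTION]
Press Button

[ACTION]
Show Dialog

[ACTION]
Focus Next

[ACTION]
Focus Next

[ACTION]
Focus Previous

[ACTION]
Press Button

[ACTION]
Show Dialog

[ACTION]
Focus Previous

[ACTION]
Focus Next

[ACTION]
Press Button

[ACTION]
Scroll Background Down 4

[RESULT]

The system monitors incoming requests sequentially. Er
                                                      
The architecture transforms queue items incrementally.
The process manages queue items periodically. Each com
Error handling coordinates incoming requests concurren
Data processing coordinates network connections reliab
Data processing manages data streams efficiently. The 
                                                      
                                                      
                                                      
                                                      
                                                      
                                                      
                                                      
                                                      
                                                      
                                                      
                                                      
                                                      
                                                      
                                                      
                                                      
                                                      
                                                      
                                                      
                                                      


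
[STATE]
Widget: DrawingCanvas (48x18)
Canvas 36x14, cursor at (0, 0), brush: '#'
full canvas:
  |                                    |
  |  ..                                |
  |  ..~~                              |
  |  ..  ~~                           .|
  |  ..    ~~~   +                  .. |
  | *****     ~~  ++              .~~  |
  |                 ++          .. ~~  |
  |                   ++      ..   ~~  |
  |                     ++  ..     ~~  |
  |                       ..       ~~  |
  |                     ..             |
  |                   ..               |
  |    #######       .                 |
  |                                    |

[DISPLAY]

+                                               
  ..                                            
  ..~~                                          
  ..  ~~                           .            
  ..    ~~~   +                  ..             
 *****     ~~  ++              .~~              
                 ++          .. ~~              
                   ++      ..   ~~              
                     ++  ..     ~~              
                       ..       ~~              
                     ..                         
                   ..                           
    #######       .                             
                                                
                                                
                                                
                                                
                                                


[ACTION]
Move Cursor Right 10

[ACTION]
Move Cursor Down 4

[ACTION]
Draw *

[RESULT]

                                                
  ..                                            
  ..~~                                          
  ..  ~~                           .            
  ..    ~~*   +                  ..             
 *****     ~~  ++              .~~              
                 ++          .. ~~              
                   ++      ..   ~~              
                     ++  ..     ~~              
                       ..       ~~              
                     ..                         
                   ..                           
    #######       .                             
                                                
                                                
                                                
                                                
                                                


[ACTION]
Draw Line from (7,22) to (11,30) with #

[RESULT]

                                                
  ..                                            
  ..~~                                          
  ..  ~~                           .            
  ..    ~~*   +                  ..             
 *****     ~~  ++              .~~              
                 ++          .. ~~              
                   ++ ##   ..   ~~              
                     ++ ##.     ~~              
                       .. ##    ~~              
                     ..     ##                  
                   ..         #                 
    #######       .                             
                                                
                                                
                                                
                                                
                                                


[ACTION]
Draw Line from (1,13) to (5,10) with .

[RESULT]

                                                
  ..         .                                  
  ..~~      .                                   
  ..  ~~    .                      .            
  ..    ~~*.  +                  ..             
 *****    .~~  ++              .~~              
                 ++          .. ~~              
                   ++ ##   ..   ~~              
                     ++ ##.     ~~              
                       .. ##    ~~              
                     ..     ##                  
                   ..         #                 
    #######       .                             
                                                
                                                
                                                
                                                
                                                


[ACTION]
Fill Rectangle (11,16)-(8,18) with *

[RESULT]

                                                
  ..         .                                  
  ..~~      .                                   
  ..  ~~    .                      .            
  ..    ~~*.  +                  ..             
 *****    .~~  ++              .~~              
                 ++          .. ~~              
                   ++ ##   ..   ~~              
                ***  ++ ##.     ~~              
                ***    .. ##    ~~              
                ***  ..     ##                  
                ***..         #                 
    #######       .                             
                                                
                                                
                                                
                                                
                                                


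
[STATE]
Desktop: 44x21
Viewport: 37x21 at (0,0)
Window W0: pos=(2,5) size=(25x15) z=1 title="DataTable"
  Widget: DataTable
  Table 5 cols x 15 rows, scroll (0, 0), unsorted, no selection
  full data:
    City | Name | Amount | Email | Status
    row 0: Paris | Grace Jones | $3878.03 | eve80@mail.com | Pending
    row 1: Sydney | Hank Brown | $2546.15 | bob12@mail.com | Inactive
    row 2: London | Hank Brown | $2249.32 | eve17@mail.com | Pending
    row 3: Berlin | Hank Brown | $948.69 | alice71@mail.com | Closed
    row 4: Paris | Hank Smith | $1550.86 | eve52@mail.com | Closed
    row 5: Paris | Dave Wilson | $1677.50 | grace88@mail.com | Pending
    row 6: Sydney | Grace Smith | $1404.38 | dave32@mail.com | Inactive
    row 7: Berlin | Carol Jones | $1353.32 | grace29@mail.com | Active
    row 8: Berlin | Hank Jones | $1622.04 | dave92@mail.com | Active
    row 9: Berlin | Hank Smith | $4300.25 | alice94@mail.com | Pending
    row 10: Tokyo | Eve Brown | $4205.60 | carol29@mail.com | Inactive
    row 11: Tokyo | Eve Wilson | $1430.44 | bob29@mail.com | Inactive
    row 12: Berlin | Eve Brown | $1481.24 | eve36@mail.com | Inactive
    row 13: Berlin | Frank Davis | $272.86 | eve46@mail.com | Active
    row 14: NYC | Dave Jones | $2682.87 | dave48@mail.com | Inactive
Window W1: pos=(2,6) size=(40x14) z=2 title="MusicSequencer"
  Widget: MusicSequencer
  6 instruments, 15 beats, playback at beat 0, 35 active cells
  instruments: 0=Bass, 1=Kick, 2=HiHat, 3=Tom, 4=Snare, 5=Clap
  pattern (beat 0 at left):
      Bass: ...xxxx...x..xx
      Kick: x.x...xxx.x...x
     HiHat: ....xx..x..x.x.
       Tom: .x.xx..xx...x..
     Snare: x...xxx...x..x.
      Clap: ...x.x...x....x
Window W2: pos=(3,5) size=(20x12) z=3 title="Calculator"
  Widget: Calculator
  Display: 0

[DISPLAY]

                                     
                                     
                                     
                                     
                                     
  ┏┏━━━━━━━━━━━━━━━━━━┓━━━┓          
  ┏┃ Calculator       ┃━━━━━━━━━━━━━━
  ┃┠──────────────────┨              
  ┠┃                 0┃──────────────
  ┃┃┌───┬───┬───┬───┐ ┃4             
  ┃┃│ 7 │ 8 │ 9 │ ÷ │ ┃█             
  ┃┃├───┼───┼───┼───┤ ┃█             
  ┃┃│ 4 │ 5 │ 6 │ × │ ┃·             
  ┃┃├───┼───┼───┼───┤ ┃·             
  ┃┃│ 1 │ 2 │ 3 │ - │ ┃·             
  ┃┃└───┴───┴───┴───┘ ┃█             
  ┃┗━━━━━━━━━━━━━━━━━━┛              
  ┃                                  
  ┃                                  
  ┗━━━━━━━━━━━━━━━━━━━━━━━━━━━━━━━━━━
                                     


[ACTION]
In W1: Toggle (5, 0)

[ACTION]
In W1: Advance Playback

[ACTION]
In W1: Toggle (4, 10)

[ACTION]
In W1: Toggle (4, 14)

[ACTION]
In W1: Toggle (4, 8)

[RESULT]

                                     
                                     
                                     
                                     
                                     
  ┏┏━━━━━━━━━━━━━━━━━━┓━━━┓          
  ┏┃ Calculator       ┃━━━━━━━━━━━━━━
  ┃┠──────────────────┨              
  ┠┃                 0┃──────────────
  ┃┃┌───┬───┬───┬───┐ ┃4             
  ┃┃│ 7 │ 8 │ 9 │ ÷ │ ┃█             
  ┃┃├───┼───┼───┼───┤ ┃█             
  ┃┃│ 4 │ 5 │ 6 │ × │ ┃·             
  ┃┃├───┼───┼───┼───┤ ┃·             
  ┃┃│ 1 │ 2 │ 3 │ - │ ┃█             
  ┃┃└───┴───┴───┴───┘ ┃█             
  ┃┗━━━━━━━━━━━━━━━━━━┛              
  ┃                                  
  ┃                                  
  ┗━━━━━━━━━━━━━━━━━━━━━━━━━━━━━━━━━━
                                     


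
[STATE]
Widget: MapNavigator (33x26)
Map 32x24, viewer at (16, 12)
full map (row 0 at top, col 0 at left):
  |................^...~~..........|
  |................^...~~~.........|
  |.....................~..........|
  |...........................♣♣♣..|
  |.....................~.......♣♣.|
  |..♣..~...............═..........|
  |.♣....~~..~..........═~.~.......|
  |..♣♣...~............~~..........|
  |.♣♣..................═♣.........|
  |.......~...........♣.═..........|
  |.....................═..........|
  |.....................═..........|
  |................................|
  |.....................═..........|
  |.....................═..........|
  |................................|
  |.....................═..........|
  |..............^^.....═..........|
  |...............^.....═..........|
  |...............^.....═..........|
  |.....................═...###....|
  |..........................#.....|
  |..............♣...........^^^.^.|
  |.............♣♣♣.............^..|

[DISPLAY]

                                 
................^...~~.......... 
................^...~~~......... 
.....................~.......... 
...........................♣♣♣.. 
.....................~.......♣♣. 
..♣..~...............═.......... 
.♣....~~..~..........═~.~....... 
..♣♣...~............~~.......... 
.♣♣..................═♣......... 
.......~...........♣.═.......... 
.....................═.......... 
.....................═.......... 
................@............... 
.....................═.......... 
.....................═.......... 
................................ 
.....................═.......... 
..............^^.....═.......... 
...............^.....═.......... 
...............^.....═.......... 
.....................═...###.... 
..........................#..... 
..............♣...........^^^.^. 
.............♣♣♣.............^.. 
                                 


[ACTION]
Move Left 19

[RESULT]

                                 
                ................^
                ................^
                .................
                .................
                .................
                ..♣..~...........
                .♣....~~..~......
                ..♣♣...~.........
                .♣♣..............
                .......~.........
                .................
                .................
                @................
                .................
                .................
                .................
                .................
                ..............^^.
                ...............^.
                ...............^.
                .................
                .................
                ..............♣..
                .............♣♣♣.
                                 


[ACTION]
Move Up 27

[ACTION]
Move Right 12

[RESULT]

                                 
                                 
                                 
                                 
                                 
                                 
                                 
                                 
                                 
                                 
                                 
                                 
                                 
    ............@...^...~~.......
    ................^...~~~......
    .....................~.......
    ...........................♣♣
    .....................~.......
    ..♣..~...............═.......
    .♣....~~..~..........═~.~....
    ..♣♣...~............~~.......
    .♣♣..................═♣......
    .......~...........♣.═.......
    .....................═.......
    .....................═.......
    .............................


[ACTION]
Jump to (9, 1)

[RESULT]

                                 
                                 
                                 
                                 
                                 
                                 
                                 
                                 
                                 
                                 
                                 
                                 
       ................^...~~....
       .........@......^...~~~...
       .....................~....
       ..........................
       .....................~....
       ..♣..~...............═....
       .♣....~~..~..........═~.~.
       ..♣♣...~............~~....
       .♣♣..................═♣...
       .......~...........♣.═....
       .....................═....
       .....................═....
       ..........................
       .....................═....


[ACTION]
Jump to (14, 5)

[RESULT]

                                 
                                 
                                 
                                 
                                 
                                 
                                 
                                 
  ................^...~~.........
  ................^...~~~........
  .....................~.........
  ...........................♣♣♣.
  .....................~.......♣♣
  ..♣..~........@......═.........
  .♣....~~..~..........═~.~......
  ..♣♣...~............~~.........
  .♣♣..................═♣........
  .......~...........♣.═.........
  .....................═.........
  .....................═.........
  ...............................
  .....................═.........
  .....................═.........
  ...............................
  .....................═.........
  ..............^^.....═.........


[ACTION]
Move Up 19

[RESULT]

                                 
                                 
                                 
                                 
                                 
                                 
                                 
                                 
                                 
                                 
                                 
                                 
                                 
  ..............@.^...~~.........
  ................^...~~~........
  .....................~.........
  ...........................♣♣♣.
  .....................~.......♣♣
  ..♣..~...............═.........
  .♣....~~..~..........═~.~......
  ..♣♣...~............~~.........
  .♣♣..................═♣........
  .......~...........♣.═.........
  .....................═.........
  .....................═.........
  ...............................


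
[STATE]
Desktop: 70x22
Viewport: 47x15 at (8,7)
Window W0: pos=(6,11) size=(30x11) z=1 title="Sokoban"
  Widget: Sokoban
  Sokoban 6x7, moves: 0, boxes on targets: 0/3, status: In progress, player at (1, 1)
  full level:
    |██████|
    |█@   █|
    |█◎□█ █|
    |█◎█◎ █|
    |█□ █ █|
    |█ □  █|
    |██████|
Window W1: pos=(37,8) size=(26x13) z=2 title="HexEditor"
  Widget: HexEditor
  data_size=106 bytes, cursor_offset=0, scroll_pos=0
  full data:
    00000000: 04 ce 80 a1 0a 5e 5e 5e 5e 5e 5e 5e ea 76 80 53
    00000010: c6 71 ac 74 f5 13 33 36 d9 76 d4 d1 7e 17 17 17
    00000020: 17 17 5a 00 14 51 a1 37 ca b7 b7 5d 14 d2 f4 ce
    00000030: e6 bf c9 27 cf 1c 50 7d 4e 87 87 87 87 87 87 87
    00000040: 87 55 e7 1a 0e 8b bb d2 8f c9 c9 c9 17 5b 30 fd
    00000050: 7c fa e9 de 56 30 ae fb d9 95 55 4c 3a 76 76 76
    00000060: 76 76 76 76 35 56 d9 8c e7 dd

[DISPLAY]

                                               
                             ┏━━━━━━━━━━━━━━━━━
                             ┃ HexEditor       
                             ┠─────────────────
━━━━━━━━━━━━━━━━━━━━━━━━━━━┓ ┃00000000  04 ce 8
Sokoban                    ┃ ┃00000010  c6 71 a
───────────────────────────┨ ┃00000020  17 17 5
█████                      ┃ ┃00000030  e6 bf c
@   █                      ┃ ┃00000040  87 55 e
◎□█ █                      ┃ ┃00000050  7c fa e
◎█◎ █                      ┃ ┃00000060  76 76 7
□ █ █                      ┃ ┃                 
 □  █                      ┃ ┃                 
█████                      ┃ ┗━━━━━━━━━━━━━━━━━
━━━━━━━━━━━━━━━━━━━━━━━━━━━┛                   


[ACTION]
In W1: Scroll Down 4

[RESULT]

                                               
                             ┏━━━━━━━━━━━━━━━━━
                             ┃ HexEditor       
                             ┠─────────────────
━━━━━━━━━━━━━━━━━━━━━━━━━━━┓ ┃00000040  87 55 e
Sokoban                    ┃ ┃00000050  7c fa e
───────────────────────────┨ ┃00000060  76 76 7
█████                      ┃ ┃                 
@   █                      ┃ ┃                 
◎□█ █                      ┃ ┃                 
◎█◎ █                      ┃ ┃                 
□ █ █                      ┃ ┃                 
 □  █                      ┃ ┃                 
█████                      ┃ ┗━━━━━━━━━━━━━━━━━
━━━━━━━━━━━━━━━━━━━━━━━━━━━┛                   


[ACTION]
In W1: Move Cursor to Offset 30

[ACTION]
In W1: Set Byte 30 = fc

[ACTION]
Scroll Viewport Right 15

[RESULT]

                                               
              ┏━━━━━━━━━━━━━━━━━━━━━━━━┓       
              ┃ HexEditor              ┃       
              ┠────────────────────────┨       
━━━━━━━━━━━━┓ ┃00000040  87 55 e7 1a 0e┃       
            ┃ ┃00000050  7c fa e9 de 56┃       
────────────┨ ┃00000060  76 76 76 76 35┃       
            ┃ ┃                        ┃       
            ┃ ┃                        ┃       
            ┃ ┃                        ┃       
            ┃ ┃                        ┃       
            ┃ ┃                        ┃       
            ┃ ┃                        ┃       
            ┃ ┗━━━━━━━━━━━━━━━━━━━━━━━━┛       
━━━━━━━━━━━━┛                                  


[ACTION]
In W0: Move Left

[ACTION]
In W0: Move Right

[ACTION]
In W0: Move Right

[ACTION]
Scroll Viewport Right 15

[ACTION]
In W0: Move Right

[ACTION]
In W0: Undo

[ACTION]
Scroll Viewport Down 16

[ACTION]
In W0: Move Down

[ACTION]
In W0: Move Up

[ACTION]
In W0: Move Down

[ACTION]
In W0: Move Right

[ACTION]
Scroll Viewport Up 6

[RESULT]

                                               
                                               
                                               
                                               
                                               
                                               
                                               
              ┏━━━━━━━━━━━━━━━━━━━━━━━━┓       
              ┃ HexEditor              ┃       
              ┠────────────────────────┨       
━━━━━━━━━━━━┓ ┃00000040  87 55 e7 1a 0e┃       
            ┃ ┃00000050  7c fa e9 de 56┃       
────────────┨ ┃00000060  76 76 76 76 35┃       
            ┃ ┃                        ┃       
            ┃ ┃                        ┃       
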